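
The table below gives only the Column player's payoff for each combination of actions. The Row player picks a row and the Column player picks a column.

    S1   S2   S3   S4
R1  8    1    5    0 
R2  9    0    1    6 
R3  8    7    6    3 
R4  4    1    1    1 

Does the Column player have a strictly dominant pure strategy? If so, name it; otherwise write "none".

S1 vs S2: R1: 8>1, R2: 9>0, R3: 8>7, R4: 4>1.
S1 vs S3: R1: 8>5, R2: 9>1, R3: 8>6, R4: 4>1.
S1 vs S4: R1: 8>0, R2: 9>6, R3: 8>3, R4: 4>1.
S1 strictly beats every other strategy against every opponent action, so it is strictly dominant.

S1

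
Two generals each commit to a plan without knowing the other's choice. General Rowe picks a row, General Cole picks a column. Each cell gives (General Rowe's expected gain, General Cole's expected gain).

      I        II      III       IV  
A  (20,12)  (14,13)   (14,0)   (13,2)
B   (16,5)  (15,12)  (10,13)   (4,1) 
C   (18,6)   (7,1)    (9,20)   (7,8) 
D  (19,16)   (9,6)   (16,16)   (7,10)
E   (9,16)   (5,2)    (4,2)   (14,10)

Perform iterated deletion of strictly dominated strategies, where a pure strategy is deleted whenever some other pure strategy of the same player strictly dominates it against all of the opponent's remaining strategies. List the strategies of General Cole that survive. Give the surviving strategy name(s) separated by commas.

I, II, III

For General Rowe, A strictly dominates C on the remaining columns (I: 20>18, II: 14>7, III: 14>9, IV: 13>7); eliminate C.
For General Cole, I strictly dominates IV on the remaining rows (A: 12>2, B: 5>1, D: 16>10, E: 16>10); eliminate IV.
Row E is eliminated: A beats it against every remaining column (I: 20>9, II: 14>5, III: 14>4).
Among the remaining strategies, none is strictly dominated by another pure strategy of the same player, so the elimination stops.
Surviving strategies — General Rowe: {A, B, D}; General Cole: {I, II, III}.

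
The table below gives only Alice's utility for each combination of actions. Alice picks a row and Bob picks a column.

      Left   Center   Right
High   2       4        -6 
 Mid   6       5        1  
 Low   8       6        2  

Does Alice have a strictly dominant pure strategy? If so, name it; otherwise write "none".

Low vs High: Left: 8>2, Center: 6>4, Right: 2>-6.
Low vs Mid: Left: 8>6, Center: 6>5, Right: 2>1.
Low strictly beats every other strategy against every opponent action, so it is strictly dominant.

Low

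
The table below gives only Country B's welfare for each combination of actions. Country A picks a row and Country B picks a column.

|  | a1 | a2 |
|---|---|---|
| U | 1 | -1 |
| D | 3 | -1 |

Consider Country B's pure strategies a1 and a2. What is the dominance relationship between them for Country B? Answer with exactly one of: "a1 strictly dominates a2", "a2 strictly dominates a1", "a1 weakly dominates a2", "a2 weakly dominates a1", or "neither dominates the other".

a1 strictly dominates a2

Compare a1 to a2 across each choice by Country A: U: 1>-1, D: 3>-1.
Every comparison favours a1, so a1 strictly dominates a2.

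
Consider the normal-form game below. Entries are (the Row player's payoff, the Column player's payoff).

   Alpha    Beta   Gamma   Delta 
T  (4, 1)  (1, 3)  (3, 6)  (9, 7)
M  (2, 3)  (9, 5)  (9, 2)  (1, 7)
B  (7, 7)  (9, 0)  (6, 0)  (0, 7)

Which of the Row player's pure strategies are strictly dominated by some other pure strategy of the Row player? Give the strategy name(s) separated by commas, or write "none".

T: no other strategy beats it everywhere (M at Alpha (4>2); B at Delta (9>0)).
M: no other strategy beats it everywhere (T at Beta (9>1); B at Beta (9=9)).
B is not dominated — it holds its own against T at Alpha (7>4); M at Alpha (7>2).

none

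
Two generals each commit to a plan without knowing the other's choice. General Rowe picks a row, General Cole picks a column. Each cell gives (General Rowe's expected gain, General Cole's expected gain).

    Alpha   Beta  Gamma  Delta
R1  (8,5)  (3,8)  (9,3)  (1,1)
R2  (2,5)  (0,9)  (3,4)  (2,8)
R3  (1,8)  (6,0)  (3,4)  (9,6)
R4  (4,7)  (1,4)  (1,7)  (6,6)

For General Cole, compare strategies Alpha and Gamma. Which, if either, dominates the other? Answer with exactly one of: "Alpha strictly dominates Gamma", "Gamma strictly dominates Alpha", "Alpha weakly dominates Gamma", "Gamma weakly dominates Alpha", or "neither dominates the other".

Alpha's payoffs vs Gamma's, by General Rowe's action — R1: 5>3, R2: 5>4, R3: 8>4, R4: 7=7.
Alpha is at least as good everywhere and strictly better somewhere (tied only at R4), so Alpha weakly but not strictly dominates Gamma.

Alpha weakly dominates Gamma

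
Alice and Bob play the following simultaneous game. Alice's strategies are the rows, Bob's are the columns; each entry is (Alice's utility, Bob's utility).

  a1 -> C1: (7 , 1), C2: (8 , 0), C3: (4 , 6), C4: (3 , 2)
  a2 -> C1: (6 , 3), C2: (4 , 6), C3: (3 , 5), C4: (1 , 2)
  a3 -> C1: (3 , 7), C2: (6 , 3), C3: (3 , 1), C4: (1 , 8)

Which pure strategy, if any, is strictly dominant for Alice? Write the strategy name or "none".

a1

a1 vs a2: C1: 7>6, C2: 8>4, C3: 4>3, C4: 3>1.
a1 vs a3: C1: 7>3, C2: 8>6, C3: 4>3, C4: 3>1.
a1 strictly beats every other strategy against every opponent action, so it is strictly dominant.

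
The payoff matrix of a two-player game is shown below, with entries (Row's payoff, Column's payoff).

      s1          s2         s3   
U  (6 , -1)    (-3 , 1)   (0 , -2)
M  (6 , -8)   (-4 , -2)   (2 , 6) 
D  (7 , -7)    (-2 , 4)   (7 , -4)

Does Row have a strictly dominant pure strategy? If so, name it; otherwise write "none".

D

D vs U: s1: 7>6, s2: -2>-3, s3: 7>0.
D vs M: s1: 7>6, s2: -2>-4, s3: 7>2.
D strictly beats every other strategy against every opponent action, so it is strictly dominant.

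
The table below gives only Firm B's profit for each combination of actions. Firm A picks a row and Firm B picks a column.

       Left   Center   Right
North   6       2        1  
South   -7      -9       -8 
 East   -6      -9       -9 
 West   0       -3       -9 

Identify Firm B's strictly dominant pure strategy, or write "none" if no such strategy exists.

Left

Left vs Center: North: 6>2, South: -7>-9, East: -6>-9, West: 0>-3.
Left vs Right: North: 6>1, South: -7>-8, East: -6>-9, West: 0>-9.
Left strictly beats every other strategy against every opponent action, so it is strictly dominant.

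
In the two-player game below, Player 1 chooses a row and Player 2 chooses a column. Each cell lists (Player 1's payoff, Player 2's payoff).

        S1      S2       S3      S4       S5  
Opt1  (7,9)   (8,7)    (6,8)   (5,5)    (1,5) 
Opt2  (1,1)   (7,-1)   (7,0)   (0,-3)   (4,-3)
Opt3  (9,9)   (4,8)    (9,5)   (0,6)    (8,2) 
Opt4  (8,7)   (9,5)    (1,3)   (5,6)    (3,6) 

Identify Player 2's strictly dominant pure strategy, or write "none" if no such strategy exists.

S1

S1 vs S2: Opt1: 9>7, Opt2: 1>-1, Opt3: 9>8, Opt4: 7>5.
S1 vs S3: Opt1: 9>8, Opt2: 1>0, Opt3: 9>5, Opt4: 7>3.
S1 vs S4: Opt1: 9>5, Opt2: 1>-3, Opt3: 9>6, Opt4: 7>6.
S1 vs S5: Opt1: 9>5, Opt2: 1>-3, Opt3: 9>2, Opt4: 7>6.
S1 strictly beats every other strategy against every opponent action, so it is strictly dominant.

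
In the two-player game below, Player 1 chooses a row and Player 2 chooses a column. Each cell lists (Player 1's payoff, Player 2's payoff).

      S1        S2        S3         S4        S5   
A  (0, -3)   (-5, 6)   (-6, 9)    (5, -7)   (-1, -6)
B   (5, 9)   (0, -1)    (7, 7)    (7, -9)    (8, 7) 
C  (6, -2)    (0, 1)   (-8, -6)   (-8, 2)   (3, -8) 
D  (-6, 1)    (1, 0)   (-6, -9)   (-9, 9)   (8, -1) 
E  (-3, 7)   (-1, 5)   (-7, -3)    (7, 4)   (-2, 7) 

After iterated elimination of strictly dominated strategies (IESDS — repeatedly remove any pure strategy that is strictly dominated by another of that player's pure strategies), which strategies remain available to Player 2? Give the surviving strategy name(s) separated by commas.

S1, S2, S4, S5

For Player 1, B strictly dominates A on the remaining columns (S1: 5>0, S2: 0>-5, S3: 7>-6, S4: 7>5, S5: 8>-1); eliminate A.
For Player 2, S1 strictly dominates S3 on the remaining rows (B: 9>7, C: -2>-6, D: 1>-9, E: 7>-3); eliminate S3.
Among the remaining strategies, none is strictly dominated by another pure strategy of the same player, so the elimination stops.
Surviving strategies — Player 1: {B, C, D, E}; Player 2: {S1, S2, S4, S5}.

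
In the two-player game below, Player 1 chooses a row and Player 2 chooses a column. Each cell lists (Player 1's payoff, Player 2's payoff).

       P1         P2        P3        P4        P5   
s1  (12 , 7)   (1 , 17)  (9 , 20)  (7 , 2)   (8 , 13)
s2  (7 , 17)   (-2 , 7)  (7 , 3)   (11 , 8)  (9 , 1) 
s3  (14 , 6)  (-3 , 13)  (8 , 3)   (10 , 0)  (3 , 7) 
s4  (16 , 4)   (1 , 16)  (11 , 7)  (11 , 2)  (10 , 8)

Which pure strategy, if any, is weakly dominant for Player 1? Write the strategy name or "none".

s4

s4 vs s1: P1: 16>12, P2: 1=1, P3: 11>9, P4: 11>7, P5: 10>8.
s4 vs s2: P1: 16>7, P2: 1>-2, P3: 11>7, P4: 11=11, P5: 10>9.
s4 vs s3: P1: 16>14, P2: 1>-3, P3: 11>8, P4: 11>10, P5: 10>3.
s4 is at least as good as every other strategy against every opponent action, so it is weakly dominant.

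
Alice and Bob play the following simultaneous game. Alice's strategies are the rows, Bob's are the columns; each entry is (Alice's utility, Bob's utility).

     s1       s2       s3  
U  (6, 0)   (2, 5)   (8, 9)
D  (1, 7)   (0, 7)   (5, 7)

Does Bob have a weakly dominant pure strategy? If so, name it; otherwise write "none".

s3

s3 vs s1: U: 9>0, D: 7=7.
s3 vs s2: U: 9>5, D: 7=7.
s3 is at least as good as every other strategy against every opponent action, so it is weakly dominant.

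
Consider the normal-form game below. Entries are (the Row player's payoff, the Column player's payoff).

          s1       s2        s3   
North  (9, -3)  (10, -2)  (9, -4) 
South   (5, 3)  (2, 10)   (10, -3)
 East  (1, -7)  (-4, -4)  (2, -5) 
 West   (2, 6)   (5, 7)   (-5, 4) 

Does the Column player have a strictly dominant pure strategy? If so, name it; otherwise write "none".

s2

s2 vs s1: North: -2>-3, South: 10>3, East: -4>-7, West: 7>6.
s2 vs s3: North: -2>-4, South: 10>-3, East: -4>-5, West: 7>4.
s2 strictly beats every other strategy against every opponent action, so it is strictly dominant.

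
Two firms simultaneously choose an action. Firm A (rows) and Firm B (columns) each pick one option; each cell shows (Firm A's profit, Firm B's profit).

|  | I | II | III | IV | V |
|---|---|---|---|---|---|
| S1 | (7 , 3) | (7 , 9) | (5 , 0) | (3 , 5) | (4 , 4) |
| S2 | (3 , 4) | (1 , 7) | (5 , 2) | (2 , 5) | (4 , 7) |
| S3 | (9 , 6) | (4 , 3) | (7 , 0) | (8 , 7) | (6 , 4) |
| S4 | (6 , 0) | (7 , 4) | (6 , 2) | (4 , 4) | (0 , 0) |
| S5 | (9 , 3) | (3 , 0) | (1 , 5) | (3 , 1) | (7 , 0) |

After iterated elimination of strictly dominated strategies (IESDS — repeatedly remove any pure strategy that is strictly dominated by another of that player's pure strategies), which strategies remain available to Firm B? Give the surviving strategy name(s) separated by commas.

Firm A's strategy S2 is strictly dominated by S3 (I: 9>3, II: 4>1, III: 7>5, IV: 8>2, V: 6>4) and is removed.
Firm B's strategy V is strictly dominated by IV (S1: 5>4, S3: 7>4, S4: 4>0, S5: 1>0) and is removed.
Among the remaining strategies, none is strictly dominated by another pure strategy of the same player, so the elimination stops.
Surviving strategies — Firm A: {S1, S3, S4, S5}; Firm B: {I, II, III, IV}.

I, II, III, IV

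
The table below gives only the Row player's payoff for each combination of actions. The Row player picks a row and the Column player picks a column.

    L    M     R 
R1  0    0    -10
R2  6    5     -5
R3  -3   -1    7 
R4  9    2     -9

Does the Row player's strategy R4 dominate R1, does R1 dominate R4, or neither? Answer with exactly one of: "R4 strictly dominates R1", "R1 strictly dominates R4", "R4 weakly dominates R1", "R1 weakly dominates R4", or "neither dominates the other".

R4 strictly dominates R1

Compare R4 to R1 across every action of the Column player: L: 9>0, M: 2>0, R: -9>-10.
R4 gives a strictly higher payoff against every action of the Column player, so R4 strictly dominates R1.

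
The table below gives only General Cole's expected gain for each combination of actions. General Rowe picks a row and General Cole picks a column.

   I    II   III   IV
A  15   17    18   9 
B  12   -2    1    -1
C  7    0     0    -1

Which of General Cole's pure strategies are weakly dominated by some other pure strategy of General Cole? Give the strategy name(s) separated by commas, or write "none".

Nothing dominates I: II at B (12>-2); III at B (12>1); IV at A (15>9).
II: dominated, since III does at least as well everywhere (A: 18>17, B: 1>-2, C: 0=0).
Nothing dominates III: I at A (18>15); II at A (18>17); IV at A (18>9).
IV: dominated, since I does at least as well everywhere (A: 15>9, B: 12>-1, C: 7>-1).

II, IV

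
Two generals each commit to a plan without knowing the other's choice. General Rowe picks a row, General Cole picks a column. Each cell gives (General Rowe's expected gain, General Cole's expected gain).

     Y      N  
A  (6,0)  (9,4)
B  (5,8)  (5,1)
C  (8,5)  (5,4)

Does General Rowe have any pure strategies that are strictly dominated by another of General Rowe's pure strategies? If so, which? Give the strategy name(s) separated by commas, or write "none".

Nothing dominates A: B at Y (6>5); C at N (9>5).
B is strictly dominated by A (Y: 6>5, N: 9>5).
C: no other strategy beats it everywhere (A at Y (8>6); B at Y (8>5)).

B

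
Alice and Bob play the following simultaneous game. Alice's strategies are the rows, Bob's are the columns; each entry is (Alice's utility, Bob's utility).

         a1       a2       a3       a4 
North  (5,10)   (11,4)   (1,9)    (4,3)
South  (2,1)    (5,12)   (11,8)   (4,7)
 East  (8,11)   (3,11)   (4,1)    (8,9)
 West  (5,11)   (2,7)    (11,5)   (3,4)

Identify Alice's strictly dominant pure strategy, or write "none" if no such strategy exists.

North fails to dominate South at a3 (1<11).
South fails to dominate North at a1 (2<5).
East fails to dominate North at a2 (3<11).
West fails to dominate North at a1 (5=5).
No single strategy dominates all the others.

none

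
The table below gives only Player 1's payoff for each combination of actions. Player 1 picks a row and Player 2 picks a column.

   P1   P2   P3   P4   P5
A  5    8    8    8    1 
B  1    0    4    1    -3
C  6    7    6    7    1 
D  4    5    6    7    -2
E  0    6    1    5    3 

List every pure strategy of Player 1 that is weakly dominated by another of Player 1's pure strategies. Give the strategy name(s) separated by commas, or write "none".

B, D

A is not dominated — it holds its own against B at P1 (5>1); C at P2 (8>7); D at P1 (5>4); E at P1 (5>0).
B: dominated, since A does at least as well everywhere (P1: 5>1, P2: 8>0, P3: 8>4, P4: 8>1, P5: 1>-3).
C is not dominated — it holds its own against A at P1 (6>5); B at P1 (6>1); D at P1 (6>4); E at P1 (6>0).
A weakly dominates D — P1: 5>4, P2: 8>5, P3: 8>6, P4: 8>7, P5: 1>-2.
E: no other strategy beats it everywhere (A at P5 (3>1); B at P2 (6>0); C at P5 (3>1); D at P2 (6>5)).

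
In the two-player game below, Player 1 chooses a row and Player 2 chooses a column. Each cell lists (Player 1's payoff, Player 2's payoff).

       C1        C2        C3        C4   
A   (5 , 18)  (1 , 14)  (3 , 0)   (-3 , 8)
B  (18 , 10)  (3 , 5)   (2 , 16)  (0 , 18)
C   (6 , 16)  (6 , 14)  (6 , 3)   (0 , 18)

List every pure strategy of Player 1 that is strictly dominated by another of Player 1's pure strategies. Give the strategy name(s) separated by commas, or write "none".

C strictly dominates A — C1: 6>5, C2: 6>1, C3: 6>3, C4: 0>-3.
B is not dominated — it holds its own against A at C1 (18>5); C at C1 (18>6).
C: no other strategy beats it everywhere (A at C1 (6>5); B at C2 (6>3)).

A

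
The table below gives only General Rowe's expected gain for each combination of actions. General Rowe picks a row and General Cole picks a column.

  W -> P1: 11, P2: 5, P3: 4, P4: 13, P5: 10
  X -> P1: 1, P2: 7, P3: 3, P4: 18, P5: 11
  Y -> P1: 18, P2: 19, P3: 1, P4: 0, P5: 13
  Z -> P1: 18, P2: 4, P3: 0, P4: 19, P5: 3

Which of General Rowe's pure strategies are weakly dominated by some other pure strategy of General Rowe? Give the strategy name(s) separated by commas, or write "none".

W is not dominated — it holds its own against X at P1 (11>1); Y at P3 (4>1); Z at P2 (5>4).
X: no other strategy beats it everywhere (W at P2 (7>5); Y at P3 (3>1); Z at P2 (7>4)).
Nothing dominates Y: W at P1 (18>11); X at P1 (18>1); Z at P2 (19>4).
Nothing dominates Z: W at P1 (18>11); X at P1 (18>1); Y at P4 (19>0).

none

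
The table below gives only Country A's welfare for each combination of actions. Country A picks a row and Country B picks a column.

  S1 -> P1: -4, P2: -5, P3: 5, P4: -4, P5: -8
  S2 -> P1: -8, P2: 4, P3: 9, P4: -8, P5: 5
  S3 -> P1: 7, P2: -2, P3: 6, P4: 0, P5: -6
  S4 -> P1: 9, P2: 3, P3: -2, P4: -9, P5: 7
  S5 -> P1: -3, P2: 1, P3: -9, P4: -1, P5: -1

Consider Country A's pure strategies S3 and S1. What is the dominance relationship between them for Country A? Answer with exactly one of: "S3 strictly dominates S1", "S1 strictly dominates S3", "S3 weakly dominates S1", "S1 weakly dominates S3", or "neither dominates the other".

S3's payoffs vs S1's, by Country B's action — P1: 7>-4, P2: -2>-5, P3: 6>5, P4: 0>-4, P5: -6>-8.
Every comparison favours S3, so S3 strictly dominates S1.

S3 strictly dominates S1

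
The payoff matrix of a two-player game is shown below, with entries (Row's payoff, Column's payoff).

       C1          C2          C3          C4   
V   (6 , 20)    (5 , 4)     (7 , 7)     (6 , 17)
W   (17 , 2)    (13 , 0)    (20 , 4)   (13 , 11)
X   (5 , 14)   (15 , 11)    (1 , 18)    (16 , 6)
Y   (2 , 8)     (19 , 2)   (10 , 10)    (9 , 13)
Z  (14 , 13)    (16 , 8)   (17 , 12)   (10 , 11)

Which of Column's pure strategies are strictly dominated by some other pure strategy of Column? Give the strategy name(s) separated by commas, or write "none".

C2

C1: no other strategy beats it everywhere (C2 at V (20>4); C3 at V (20>7); C4 at V (20>17)).
C2: dominated, since C1 does at least as well everywhere (V: 20>4, W: 2>0, X: 14>11, Y: 8>2, Z: 13>8).
Nothing dominates C3: C1 at W (4>2); C2 at V (7>4); C4 at X (18>6).
C4 is not dominated — it holds its own against C1 at W (11>2); C2 at V (17>4); C3 at V (17>7).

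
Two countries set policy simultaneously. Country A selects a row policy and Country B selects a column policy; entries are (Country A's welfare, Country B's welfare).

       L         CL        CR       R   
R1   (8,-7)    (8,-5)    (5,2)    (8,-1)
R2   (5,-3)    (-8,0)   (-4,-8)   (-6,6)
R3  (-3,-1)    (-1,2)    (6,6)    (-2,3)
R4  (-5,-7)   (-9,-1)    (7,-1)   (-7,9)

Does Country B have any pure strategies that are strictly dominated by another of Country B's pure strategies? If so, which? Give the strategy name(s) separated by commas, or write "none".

CL strictly dominates L — R1: -5>-7, R2: 0>-3, R3: 2>-1, R4: -1>-7.
CL is strictly dominated by R (R1: -1>-5, R2: 6>0, R3: 3>2, R4: 9>-1).
Nothing dominates CR: L at R1 (2>-7); CL at R1 (2>-5); R at R1 (2>-1).
R is not dominated — it holds its own against L at R1 (-1>-7); CL at R1 (-1>-5); CR at R2 (6>-8).

L, CL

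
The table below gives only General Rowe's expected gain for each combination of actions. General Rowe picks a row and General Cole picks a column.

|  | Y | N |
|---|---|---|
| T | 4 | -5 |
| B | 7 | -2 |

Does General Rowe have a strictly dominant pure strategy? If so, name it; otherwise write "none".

B vs T: Y: 7>4, N: -2>-5.
B strictly beats every other strategy against every opponent action, so it is strictly dominant.

B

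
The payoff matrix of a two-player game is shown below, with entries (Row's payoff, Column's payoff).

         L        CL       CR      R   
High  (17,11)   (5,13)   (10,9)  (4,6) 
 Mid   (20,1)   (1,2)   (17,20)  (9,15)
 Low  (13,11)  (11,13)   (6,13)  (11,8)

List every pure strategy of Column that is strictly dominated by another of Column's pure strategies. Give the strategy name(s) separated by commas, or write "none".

L: dominated, since CL does at least as well everywhere (High: 13>11, Mid: 2>1, Low: 13>11).
Nothing dominates CL: L at High (13>11); CR at High (13>9); R at High (13>6).
CR is not dominated — it holds its own against L at Mid (20>1); CL at Mid (20>2); R at High (9>6).
R is strictly dominated by CR (High: 9>6, Mid: 20>15, Low: 13>8).

L, R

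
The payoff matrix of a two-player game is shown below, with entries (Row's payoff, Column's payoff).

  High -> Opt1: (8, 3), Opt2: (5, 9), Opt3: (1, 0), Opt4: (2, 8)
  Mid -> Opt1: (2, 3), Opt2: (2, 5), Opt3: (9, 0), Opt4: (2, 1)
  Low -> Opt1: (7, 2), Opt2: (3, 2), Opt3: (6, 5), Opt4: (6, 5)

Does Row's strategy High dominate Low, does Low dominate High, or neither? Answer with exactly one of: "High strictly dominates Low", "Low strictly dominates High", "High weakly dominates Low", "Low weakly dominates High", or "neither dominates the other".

Compare High to Low across each choice by Column: Opt1: 8>7, Opt2: 5>3, Opt3: 1<6, Opt4: 2<6.
High does better at Opt1, Opt2 but worse at Opt3, Opt4; neither strategy dominates the other.

neither dominates the other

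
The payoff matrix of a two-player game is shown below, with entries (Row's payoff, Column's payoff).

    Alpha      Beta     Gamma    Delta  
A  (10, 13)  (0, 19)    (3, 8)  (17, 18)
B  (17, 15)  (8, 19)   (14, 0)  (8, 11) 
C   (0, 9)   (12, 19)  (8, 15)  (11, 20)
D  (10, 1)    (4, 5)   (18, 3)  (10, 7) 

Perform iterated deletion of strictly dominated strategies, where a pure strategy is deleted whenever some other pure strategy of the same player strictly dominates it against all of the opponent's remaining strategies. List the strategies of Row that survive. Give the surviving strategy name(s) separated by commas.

A, C

Column Alpha is eliminated: Beta beats it against every remaining row (A: 19>13, B: 19>15, C: 19>9, D: 5>1).
Column Gamma is eliminated: Beta beats it against every remaining row (A: 19>8, B: 19>0, C: 19>15, D: 5>3).
Row's strategy B is strictly dominated by C (Beta: 12>8, Delta: 11>8) and is removed.
For Row, C strictly dominates D on the remaining columns (Beta: 12>4, Delta: 11>10); eliminate D.
Among the remaining strategies, none is strictly dominated by another pure strategy of the same player, so the elimination stops.
Surviving strategies — Row: {A, C}; Column: {Beta, Delta}.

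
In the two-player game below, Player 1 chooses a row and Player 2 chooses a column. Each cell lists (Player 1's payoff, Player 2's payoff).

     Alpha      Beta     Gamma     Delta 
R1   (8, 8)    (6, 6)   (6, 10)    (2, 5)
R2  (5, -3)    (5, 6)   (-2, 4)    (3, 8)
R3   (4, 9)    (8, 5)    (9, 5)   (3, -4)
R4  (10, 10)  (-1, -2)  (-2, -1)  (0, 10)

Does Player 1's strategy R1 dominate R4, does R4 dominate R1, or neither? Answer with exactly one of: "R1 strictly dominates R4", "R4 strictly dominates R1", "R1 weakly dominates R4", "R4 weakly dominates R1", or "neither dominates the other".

neither dominates the other

R1's payoffs vs R4's, by Player 2's action — Alpha: 8<10, Beta: 6>-1, Gamma: 6>-2, Delta: 2>0.
R1 does better at Beta, Gamma, Delta but worse at Alpha; neither strategy dominates the other.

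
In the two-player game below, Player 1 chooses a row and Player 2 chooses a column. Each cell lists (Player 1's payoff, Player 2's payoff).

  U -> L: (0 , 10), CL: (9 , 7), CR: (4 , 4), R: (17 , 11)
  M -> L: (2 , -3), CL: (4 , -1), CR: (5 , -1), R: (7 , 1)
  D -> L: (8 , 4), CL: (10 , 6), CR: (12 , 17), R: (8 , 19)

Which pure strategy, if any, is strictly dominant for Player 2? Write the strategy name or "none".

R

R vs L: U: 11>10, M: 1>-3, D: 19>4.
R vs CL: U: 11>7, M: 1>-1, D: 19>6.
R vs CR: U: 11>4, M: 1>-1, D: 19>17.
R strictly beats every other strategy against every opponent action, so it is strictly dominant.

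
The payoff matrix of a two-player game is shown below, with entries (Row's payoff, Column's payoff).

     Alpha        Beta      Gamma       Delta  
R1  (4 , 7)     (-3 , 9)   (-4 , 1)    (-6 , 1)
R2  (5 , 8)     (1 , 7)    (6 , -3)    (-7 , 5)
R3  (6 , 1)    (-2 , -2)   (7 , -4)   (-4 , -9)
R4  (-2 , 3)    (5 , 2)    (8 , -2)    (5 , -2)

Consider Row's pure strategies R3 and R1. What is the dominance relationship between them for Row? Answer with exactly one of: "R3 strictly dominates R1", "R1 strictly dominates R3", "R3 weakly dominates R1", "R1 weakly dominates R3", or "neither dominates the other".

R3's payoffs vs R1's, by Column's action — Alpha: 6>4, Beta: -2>-3, Gamma: 7>-4, Delta: -4>-6.
R3 gives a strictly higher payoff against each choice by Column, so R3 strictly dominates R1.

R3 strictly dominates R1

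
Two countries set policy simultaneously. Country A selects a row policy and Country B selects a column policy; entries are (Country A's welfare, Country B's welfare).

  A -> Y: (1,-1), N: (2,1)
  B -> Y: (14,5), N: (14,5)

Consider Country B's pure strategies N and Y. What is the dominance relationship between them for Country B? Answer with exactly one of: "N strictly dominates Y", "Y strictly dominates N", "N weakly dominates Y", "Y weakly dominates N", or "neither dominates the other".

N weakly dominates Y

Compare N to Y across each opponent action: A: 1>-1, B: 5=5.
N is at least as good everywhere and strictly better somewhere (tied only at B), so N weakly but not strictly dominates Y.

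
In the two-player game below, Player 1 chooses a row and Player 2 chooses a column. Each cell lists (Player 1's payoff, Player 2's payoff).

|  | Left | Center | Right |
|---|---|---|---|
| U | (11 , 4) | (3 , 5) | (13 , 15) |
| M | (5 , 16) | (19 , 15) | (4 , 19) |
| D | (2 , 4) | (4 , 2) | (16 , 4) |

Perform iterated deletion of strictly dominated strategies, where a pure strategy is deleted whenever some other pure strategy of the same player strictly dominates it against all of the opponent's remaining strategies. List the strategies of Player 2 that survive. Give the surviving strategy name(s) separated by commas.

Player 2's strategy Center is strictly dominated by Right (U: 15>5, M: 19>15, D: 4>2) and is removed.
Row M is eliminated: U beats it against every remaining column (Left: 11>5, Right: 13>4).
Among the remaining strategies, none is strictly dominated by another pure strategy of the same player, so the elimination stops.
Surviving strategies — Player 1: {U, D}; Player 2: {Left, Right}.

Left, Right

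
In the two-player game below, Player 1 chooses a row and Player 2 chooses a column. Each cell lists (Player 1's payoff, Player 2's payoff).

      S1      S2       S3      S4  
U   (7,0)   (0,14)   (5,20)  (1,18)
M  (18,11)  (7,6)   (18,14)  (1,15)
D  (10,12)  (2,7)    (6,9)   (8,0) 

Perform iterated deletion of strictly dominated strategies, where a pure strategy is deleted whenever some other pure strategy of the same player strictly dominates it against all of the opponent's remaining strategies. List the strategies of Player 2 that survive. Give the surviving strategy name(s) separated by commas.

S1, S3, S4

Row U is eliminated: D beats it against every remaining column (S1: 10>7, S2: 2>0, S3: 6>5, S4: 8>1).
For Player 2, S1 strictly dominates S2 on the remaining rows (M: 11>6, D: 12>7); eliminate S2.
Among the remaining strategies, none is strictly dominated by another pure strategy of the same player, so the elimination stops.
Surviving strategies — Player 1: {M, D}; Player 2: {S1, S3, S4}.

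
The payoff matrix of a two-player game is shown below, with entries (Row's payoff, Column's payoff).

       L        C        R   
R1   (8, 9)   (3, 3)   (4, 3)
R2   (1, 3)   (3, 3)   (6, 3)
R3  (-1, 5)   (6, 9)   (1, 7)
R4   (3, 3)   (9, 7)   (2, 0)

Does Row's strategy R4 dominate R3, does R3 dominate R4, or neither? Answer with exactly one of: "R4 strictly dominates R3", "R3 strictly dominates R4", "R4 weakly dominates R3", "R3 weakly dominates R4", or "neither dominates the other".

R4's payoffs vs R3's, by Column's action — L: 3>-1, C: 9>6, R: 2>1.
Every comparison favours R4, so R4 strictly dominates R3.

R4 strictly dominates R3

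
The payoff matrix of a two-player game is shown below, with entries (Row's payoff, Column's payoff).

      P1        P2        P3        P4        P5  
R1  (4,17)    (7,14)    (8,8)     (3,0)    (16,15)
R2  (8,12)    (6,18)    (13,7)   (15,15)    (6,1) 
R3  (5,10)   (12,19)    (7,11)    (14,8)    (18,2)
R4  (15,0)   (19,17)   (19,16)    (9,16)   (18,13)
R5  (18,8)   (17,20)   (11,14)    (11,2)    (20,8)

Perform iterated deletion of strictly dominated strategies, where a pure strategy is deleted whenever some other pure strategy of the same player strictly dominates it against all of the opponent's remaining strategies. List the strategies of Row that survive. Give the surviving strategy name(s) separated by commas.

For Row, R4 strictly dominates R1 on the remaining columns (P1: 15>4, P2: 19>7, P3: 19>8, P4: 9>3, P5: 18>16); eliminate R1.
Column's strategy P1 is strictly dominated by P2 (R2: 18>12, R3: 19>10, R4: 17>0, R5: 20>8) and is removed.
Column's strategy P3 is strictly dominated by P2 (R2: 18>7, R3: 19>11, R4: 17>16, R5: 20>14) and is removed.
For Column, P2 strictly dominates P4 on the remaining rows (R2: 18>15, R3: 19>8, R4: 17>16, R5: 20>2); eliminate P4.
For Row, R3 strictly dominates R2 on the remaining columns (P2: 12>6, P5: 18>6); eliminate R2.
For Row, R5 strictly dominates R3 on the remaining columns (P2: 17>12, P5: 20>18); eliminate R3.
Column P5 is eliminated: P2 beats it against every remaining row (R4: 17>13, R5: 20>8).
Row's strategy R5 is strictly dominated by R4 (P2: 19>17) and is removed.
Among the remaining strategies, none is strictly dominated by another pure strategy of the same player, so the elimination stops.
Surviving strategies — Row: {R4}; Column: {P2}.

R4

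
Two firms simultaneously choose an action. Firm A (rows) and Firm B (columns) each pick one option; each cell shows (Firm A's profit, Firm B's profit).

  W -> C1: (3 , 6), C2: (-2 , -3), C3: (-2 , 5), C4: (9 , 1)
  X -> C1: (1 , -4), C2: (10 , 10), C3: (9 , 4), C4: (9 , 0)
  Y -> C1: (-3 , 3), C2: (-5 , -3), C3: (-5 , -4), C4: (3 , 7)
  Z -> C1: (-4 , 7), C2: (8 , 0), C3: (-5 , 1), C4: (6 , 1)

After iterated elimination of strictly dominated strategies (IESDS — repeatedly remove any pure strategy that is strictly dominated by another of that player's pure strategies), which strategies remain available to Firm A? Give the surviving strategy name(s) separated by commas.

W, X

For Firm A, W strictly dominates Y on the remaining columns (C1: 3>-3, C2: -2>-5, C3: -2>-5, C4: 9>3); eliminate Y.
Firm A's strategy Z is strictly dominated by X (C1: 1>-4, C2: 10>8, C3: 9>-5, C4: 9>6) and is removed.
For Firm B, C3 strictly dominates C4 on the remaining rows (W: 5>1, X: 4>0); eliminate C4.
Among the remaining strategies, none is strictly dominated by another pure strategy of the same player, so the elimination stops.
Surviving strategies — Firm A: {W, X}; Firm B: {C1, C2, C3}.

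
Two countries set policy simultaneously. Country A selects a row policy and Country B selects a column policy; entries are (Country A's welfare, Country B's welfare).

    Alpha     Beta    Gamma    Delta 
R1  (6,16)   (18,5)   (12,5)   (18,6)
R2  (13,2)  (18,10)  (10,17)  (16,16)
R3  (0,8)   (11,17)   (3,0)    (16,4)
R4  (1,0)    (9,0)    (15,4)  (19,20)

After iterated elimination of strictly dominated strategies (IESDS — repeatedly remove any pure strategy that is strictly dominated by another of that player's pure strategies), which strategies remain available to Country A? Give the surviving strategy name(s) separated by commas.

Country A's strategy R3 is strictly dominated by R1 (Alpha: 6>0, Beta: 18>11, Gamma: 12>3, Delta: 18>16) and is removed.
Country B's strategy Beta is strictly dominated by Delta (R1: 6>5, R2: 16>10, R4: 20>0) and is removed.
Among the remaining strategies, none is strictly dominated by another pure strategy of the same player, so the elimination stops.
Surviving strategies — Country A: {R1, R2, R4}; Country B: {Alpha, Gamma, Delta}.

R1, R2, R4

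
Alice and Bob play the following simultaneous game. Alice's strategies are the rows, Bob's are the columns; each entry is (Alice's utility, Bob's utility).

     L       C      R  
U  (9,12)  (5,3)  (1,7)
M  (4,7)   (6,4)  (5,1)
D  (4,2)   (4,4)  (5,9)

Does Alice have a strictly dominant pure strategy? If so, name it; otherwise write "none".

U fails to dominate M at C (5<6).
M fails to dominate U at L (4<9).
D fails to dominate U at L (4<9).
No single strategy dominates all the others.

none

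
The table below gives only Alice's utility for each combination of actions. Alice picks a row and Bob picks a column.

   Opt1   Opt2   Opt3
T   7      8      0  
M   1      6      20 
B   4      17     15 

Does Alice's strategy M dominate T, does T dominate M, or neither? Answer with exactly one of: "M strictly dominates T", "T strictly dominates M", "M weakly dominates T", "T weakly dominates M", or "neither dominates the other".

neither dominates the other

Compare M to T across each choice by Bob: Opt1: 1<7, Opt2: 6<8, Opt3: 20>0.
M does better at Opt3 but worse at Opt1, Opt2; neither strategy dominates the other.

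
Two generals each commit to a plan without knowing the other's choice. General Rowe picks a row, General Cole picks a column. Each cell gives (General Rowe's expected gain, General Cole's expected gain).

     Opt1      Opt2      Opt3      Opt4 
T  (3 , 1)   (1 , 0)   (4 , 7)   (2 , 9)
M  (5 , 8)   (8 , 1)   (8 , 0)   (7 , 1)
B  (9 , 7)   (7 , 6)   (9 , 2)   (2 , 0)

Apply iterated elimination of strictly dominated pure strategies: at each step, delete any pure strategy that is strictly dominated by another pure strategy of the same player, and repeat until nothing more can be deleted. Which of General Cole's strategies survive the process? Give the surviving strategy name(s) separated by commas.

Row T is eliminated: M beats it against every remaining column (Opt1: 5>3, Opt2: 8>1, Opt3: 8>4, Opt4: 7>2).
General Cole's strategy Opt2 is strictly dominated by Opt1 (M: 8>1, B: 7>6) and is removed.
For General Cole, Opt1 strictly dominates Opt3 on the remaining rows (M: 8>0, B: 7>2); eliminate Opt3.
General Cole's strategy Opt4 is strictly dominated by Opt1 (M: 8>1, B: 7>0) and is removed.
For General Rowe, B strictly dominates M on the remaining columns (Opt1: 9>5); eliminate M.
Among the remaining strategies, none is strictly dominated by another pure strategy of the same player, so the elimination stops.
Surviving strategies — General Rowe: {B}; General Cole: {Opt1}.

Opt1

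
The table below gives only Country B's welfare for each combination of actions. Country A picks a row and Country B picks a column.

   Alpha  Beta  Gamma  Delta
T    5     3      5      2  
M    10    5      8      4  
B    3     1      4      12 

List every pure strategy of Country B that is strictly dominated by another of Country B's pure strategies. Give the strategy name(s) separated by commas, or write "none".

Beta

Nothing dominates Alpha: Beta at T (5>3); Gamma at T (5=5); Delta at T (5>2).
Beta: dominated, since Alpha does at least as well everywhere (T: 5>3, M: 10>5, B: 3>1).
Gamma: no other strategy beats it everywhere (Alpha at T (5=5); Beta at T (5>3); Delta at T (5>2)).
Nothing dominates Delta: Alpha at B (12>3); Beta at B (12>1); Gamma at B (12>4).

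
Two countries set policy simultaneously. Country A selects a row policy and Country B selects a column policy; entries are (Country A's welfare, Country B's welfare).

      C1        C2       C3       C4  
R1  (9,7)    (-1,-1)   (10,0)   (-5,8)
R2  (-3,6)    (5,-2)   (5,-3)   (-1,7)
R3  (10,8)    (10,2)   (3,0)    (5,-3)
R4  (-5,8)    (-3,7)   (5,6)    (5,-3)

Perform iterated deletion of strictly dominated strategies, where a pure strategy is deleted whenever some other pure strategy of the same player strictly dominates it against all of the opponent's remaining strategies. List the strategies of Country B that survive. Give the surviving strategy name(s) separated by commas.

C1

Column C2 is eliminated: C1 beats it against every remaining row (R1: 7>-1, R2: 6>-2, R3: 8>2, R4: 8>7).
Column C3 is eliminated: C1 beats it against every remaining row (R1: 7>0, R2: 6>-3, R3: 8>0, R4: 8>6).
For Country A, R3 strictly dominates R1 on the remaining columns (C1: 10>9, C4: 5>-5); eliminate R1.
For Country A, R3 strictly dominates R2 on the remaining columns (C1: 10>-3, C4: 5>-1); eliminate R2.
For Country B, C1 strictly dominates C4 on the remaining rows (R3: 8>-3, R4: 8>-3); eliminate C4.
Country A's strategy R4 is strictly dominated by R3 (C1: 10>-5) and is removed.
Among the remaining strategies, none is strictly dominated by another pure strategy of the same player, so the elimination stops.
Surviving strategies — Country A: {R3}; Country B: {C1}.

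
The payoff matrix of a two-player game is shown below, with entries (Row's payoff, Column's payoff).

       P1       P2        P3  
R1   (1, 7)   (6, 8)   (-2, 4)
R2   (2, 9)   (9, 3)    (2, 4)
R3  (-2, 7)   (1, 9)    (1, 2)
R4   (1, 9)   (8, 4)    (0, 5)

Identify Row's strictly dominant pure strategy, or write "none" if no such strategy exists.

R2

R2 vs R1: P1: 2>1, P2: 9>6, P3: 2>-2.
R2 vs R3: P1: 2>-2, P2: 9>1, P3: 2>1.
R2 vs R4: P1: 2>1, P2: 9>8, P3: 2>0.
R2 strictly beats every other strategy against every opponent action, so it is strictly dominant.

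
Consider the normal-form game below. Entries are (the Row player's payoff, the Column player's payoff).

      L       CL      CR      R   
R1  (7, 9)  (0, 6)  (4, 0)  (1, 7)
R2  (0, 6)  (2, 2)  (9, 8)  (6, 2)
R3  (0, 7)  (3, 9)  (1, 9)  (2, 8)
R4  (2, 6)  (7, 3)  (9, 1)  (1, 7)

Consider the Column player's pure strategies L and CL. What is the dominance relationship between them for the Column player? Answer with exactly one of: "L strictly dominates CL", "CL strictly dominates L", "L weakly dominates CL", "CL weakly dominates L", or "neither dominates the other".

neither dominates the other

L's payoffs vs CL's, by the Row player's action — R1: 9>6, R2: 6>2, R3: 7<9, R4: 6>3.
L does better at R1, R2, R4 but worse at R3; neither strategy dominates the other.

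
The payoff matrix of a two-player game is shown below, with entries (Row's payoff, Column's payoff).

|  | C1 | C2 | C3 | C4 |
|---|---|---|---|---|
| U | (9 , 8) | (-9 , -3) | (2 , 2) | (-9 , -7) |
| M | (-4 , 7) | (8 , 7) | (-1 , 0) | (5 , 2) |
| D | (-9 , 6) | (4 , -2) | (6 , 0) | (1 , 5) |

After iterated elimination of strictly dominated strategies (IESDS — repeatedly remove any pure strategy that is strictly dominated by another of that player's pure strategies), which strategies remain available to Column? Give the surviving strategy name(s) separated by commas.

For Column, C1 strictly dominates C3 on the remaining rows (U: 8>2, M: 7>0, D: 6>0); eliminate C3.
Row's strategy D is strictly dominated by M (C1: -4>-9, C2: 8>4, C4: 5>1) and is removed.
For Column, C1 strictly dominates C4 on the remaining rows (U: 8>-7, M: 7>2); eliminate C4.
Among the remaining strategies, none is strictly dominated by another pure strategy of the same player, so the elimination stops.
Surviving strategies — Row: {U, M}; Column: {C1, C2}.

C1, C2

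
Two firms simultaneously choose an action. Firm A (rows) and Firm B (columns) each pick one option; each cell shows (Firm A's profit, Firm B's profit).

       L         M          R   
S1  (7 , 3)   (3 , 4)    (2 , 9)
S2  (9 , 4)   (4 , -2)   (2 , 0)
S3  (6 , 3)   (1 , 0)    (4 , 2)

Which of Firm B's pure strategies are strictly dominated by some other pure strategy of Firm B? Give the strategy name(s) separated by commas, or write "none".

L: no other strategy beats it everywhere (M at S2 (4>-2); R at S2 (4>0)).
M is strictly dominated by R (S1: 9>4, S2: 0>-2, S3: 2>0).
Nothing dominates R: L at S1 (9>3); M at S1 (9>4).

M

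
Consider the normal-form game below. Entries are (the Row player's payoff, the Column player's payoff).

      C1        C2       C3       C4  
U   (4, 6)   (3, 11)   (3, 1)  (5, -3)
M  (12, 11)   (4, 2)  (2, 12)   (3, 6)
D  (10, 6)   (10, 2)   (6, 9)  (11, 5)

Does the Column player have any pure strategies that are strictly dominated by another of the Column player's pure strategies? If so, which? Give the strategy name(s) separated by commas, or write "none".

C1: no other strategy beats it everywhere (C2 at M (11>2); C3 at U (6>1); C4 at U (6>-3)).
Nothing dominates C2: C1 at U (11>6); C3 at U (11>1); C4 at U (11>-3).
C3 is not dominated — it holds its own against C1 at M (12>11); C2 at M (12>2); C4 at U (1>-3).
C4: dominated, since C1 does at least as well everywhere (U: 6>-3, M: 11>6, D: 6>5).

C4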